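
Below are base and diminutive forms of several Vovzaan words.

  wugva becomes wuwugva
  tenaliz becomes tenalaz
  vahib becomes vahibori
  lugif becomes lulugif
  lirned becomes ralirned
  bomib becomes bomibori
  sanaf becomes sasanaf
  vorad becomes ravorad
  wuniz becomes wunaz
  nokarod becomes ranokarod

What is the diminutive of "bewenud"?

rabewenud

bomib and wuniz both have last vowel 'i' yet inflect differently (bomibori, wunaz), so the last vowel is not what conditions the rule; the final letter is.
"bewenud" ends in -d. The stems ending in -d (vorad → ravorad, nokarod → ranokarod, lirned → ralirned) add the prefix ra-.
So bewenud → rabewenud.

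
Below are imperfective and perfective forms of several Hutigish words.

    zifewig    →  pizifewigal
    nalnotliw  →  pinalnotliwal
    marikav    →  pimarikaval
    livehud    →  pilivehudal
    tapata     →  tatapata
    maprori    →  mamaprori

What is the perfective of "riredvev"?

piriredveval

marikav and tapata both have last vowel 'a' yet inflect differently (pimarikaval, tatapata), so the last vowel is not what conditions the rule; whether the stem ends in a vowel or a consonant is.
"riredvev" ends in a consonant. The stems ending in a consonant (zifewig → pizifewigal, nalnotliw → pinalnotliwal, marikav → pimarikaval) add pi- … -al around the stem.
The other pattern: stems ending in a vowel repeat the first consonant+vowel as a prefix.
So riredvev → piriredveval.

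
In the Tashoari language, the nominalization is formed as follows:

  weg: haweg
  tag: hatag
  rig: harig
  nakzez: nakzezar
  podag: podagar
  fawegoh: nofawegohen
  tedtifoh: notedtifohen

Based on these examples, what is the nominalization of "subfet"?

subfetar

"subfet" has 2 vowels. The stems with 2 vowels (nakzez → nakzezar, podag → podagar) add -ar.
The other patterns: stems with 1 vowel add the prefix ha-; stems with 3 vowels add no- … -en around the stem.
So subfet → subfetar.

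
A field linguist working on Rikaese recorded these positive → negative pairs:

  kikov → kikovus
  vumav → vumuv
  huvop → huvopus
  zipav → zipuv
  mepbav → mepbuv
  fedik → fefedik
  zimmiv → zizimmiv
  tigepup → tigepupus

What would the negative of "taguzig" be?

tataguzig

mepbav and kikov both end in -v yet inflect differently (mepbuv, kikovus), so the final letter is not what conditions the rule; the last vowel is.
"taguzig" has last vowel 'i'. The stems whose last vowel is 'i' (fedik → fefedik, zimmiv → zizimmiv) repeat the first consonant+vowel as a prefix.
The other patterns: stems whose last vowel is 'a' change the last vowel to 'u'; stems whose last vowel is 'o' or 'u' add -us.
So taguzig → tataguzig.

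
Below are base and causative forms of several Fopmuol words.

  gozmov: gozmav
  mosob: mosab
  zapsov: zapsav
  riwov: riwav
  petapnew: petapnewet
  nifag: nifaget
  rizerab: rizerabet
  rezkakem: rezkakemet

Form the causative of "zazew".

zazewet

mosob and rizerab both end in -b yet inflect differently (mosab, rizerabet), so the final letter is not what conditions the rule; the last vowel is.
"zazew" has last vowel 'e'. The stems whose last vowel is 'e' (petapnew → petapnewet, rezkakem → rezkakemet) add -et.
The other pattern: stems whose last vowel is 'o' change the last vowel to 'a'.
So zazew → zazewet.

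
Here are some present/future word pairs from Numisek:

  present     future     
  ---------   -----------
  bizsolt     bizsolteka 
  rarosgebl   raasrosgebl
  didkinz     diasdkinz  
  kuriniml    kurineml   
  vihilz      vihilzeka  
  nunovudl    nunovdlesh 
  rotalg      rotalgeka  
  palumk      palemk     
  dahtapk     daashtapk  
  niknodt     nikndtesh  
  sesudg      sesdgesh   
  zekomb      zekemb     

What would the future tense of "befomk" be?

"befomk" has second-to-last letter 'm'. The stems whose second-to-last letter is 'm' (kuriniml → kurineml, zekomb → zekemb, palumk → palemk) change the last vowel to 'e'.
So befomk → befemk.

befemk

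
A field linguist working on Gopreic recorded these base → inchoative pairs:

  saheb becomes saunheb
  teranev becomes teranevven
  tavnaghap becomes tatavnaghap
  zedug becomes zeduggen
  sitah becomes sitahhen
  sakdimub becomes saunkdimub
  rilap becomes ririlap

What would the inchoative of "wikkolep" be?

wiwikkolep

saheb and teranev both have last vowel 'e' yet inflect differently (saunheb, teranevven), so the last vowel is not what conditions the rule; the final letter is.
"wikkolep" ends in -p. The stems ending in -p (tavnaghap → tatavnaghap, rilap → ririlap) repeat the first consonant+vowel as a prefix.
So wikkolep → wiwikkolep.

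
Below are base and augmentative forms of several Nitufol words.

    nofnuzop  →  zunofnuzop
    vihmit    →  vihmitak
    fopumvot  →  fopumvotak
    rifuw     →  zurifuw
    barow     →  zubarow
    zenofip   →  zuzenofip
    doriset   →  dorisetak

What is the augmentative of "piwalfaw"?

zupiwalfaw

"piwalfaw" ends in -w. The stems ending in -w (barow → zubarow, rifuw → zurifuw) add the prefix zu-.
The other pattern: stems ending in -t add -ak.
So piwalfaw → zupiwalfaw.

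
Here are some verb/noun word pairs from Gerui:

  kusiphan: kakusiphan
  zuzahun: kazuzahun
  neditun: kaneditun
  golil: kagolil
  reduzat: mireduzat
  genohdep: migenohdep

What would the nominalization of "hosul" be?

kahosul

kusiphan and reduzat both have last vowel 'a' yet inflect differently (kakusiphan, mireduzat), so the last vowel is not what conditions the rule; the final letter is.
"hosul" ends in -l. The one such stem in the data (golil → kagolil) adds the prefix ka-, so the same rule applies.
So hosul → kahosul.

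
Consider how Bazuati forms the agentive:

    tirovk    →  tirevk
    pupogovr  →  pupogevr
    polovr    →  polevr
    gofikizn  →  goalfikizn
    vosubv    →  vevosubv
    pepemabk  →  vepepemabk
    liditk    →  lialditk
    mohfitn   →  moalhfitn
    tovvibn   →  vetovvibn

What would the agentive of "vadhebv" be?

vevadhebv

pepemabk and tirovk both end in -k yet inflect differently (vepepemabk, tirevk), so the final letter is not what conditions the rule; the second-to-last letter is.
"vadhebv" has second-to-last letter 'b'. The stems whose second-to-last letter is 'b' (tovvibn → vetovvibn, pepemabk → vepepemabk, vosubv → vevosubv) add the prefix ve-.
The other patterns: stems whose second-to-last letter is 'v' change the last vowel to 'e'; stems whose second-to-last letter is 't' or 'z' insert -al- after the first vowel.
So vadhebv → vevadhebv.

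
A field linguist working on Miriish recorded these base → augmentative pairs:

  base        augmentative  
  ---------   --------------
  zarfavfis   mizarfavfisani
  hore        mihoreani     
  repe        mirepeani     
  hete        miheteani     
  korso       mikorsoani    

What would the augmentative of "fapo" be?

mifapoani

Every pair shown (zarfavfis → mizarfavfisani, hore → mihoreani, repe → mirepeani, …) follows the same rule: add mi- … -ani around the stem.
So fapo → mifapoani.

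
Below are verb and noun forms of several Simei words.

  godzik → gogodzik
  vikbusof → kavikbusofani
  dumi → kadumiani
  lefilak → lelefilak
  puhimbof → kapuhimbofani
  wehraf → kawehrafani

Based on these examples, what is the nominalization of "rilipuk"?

godzik and dumi both have last vowel 'i' yet inflect differently (gogodzik, kadumiani), so the last vowel is not what conditions the rule; the final letter is.
"rilipuk" ends in -k. The stems ending in -k (lefilak → lelefilak, godzik → gogodzik) repeat the first consonant+vowel as a prefix.
The other pattern: stems ending in -f or -i add ka- … -ani around the stem.
So rilipuk → ririlipuk.

ririlipuk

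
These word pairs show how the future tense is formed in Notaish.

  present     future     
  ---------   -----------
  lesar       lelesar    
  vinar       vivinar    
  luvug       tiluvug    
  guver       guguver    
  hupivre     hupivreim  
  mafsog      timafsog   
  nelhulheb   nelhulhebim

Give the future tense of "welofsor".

wewelofsor

guver and nelhulheb both have last vowel 'e' yet inflect differently (guguver, nelhulhebim), so the last vowel is not what conditions the rule; the final letter is.
"welofsor" ends in -r. The stems ending in -r (vinar → vivinar, guver → guguver, lesar → lelesar) repeat the first consonant+vowel as a prefix.
The other patterns: stems ending in -g add the prefix ti-; stems ending in -b or -e add -im.
So welofsor → wewelofsor.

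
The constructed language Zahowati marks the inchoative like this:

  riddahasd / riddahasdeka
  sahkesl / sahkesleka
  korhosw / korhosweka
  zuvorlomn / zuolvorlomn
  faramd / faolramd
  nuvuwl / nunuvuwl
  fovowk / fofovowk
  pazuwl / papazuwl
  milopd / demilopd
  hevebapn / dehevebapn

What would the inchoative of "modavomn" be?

mooldavomn

riddahasd and faramd both end in -d yet inflect differently (riddahasdeka, faolramd), so the final letter is not what conditions the rule; the second-to-last letter is.
"modavomn" has second-to-last letter 'm'. The stems whose second-to-last letter is 'm' (zuvorlomn → zuolvorlomn, faramd → faolramd) insert -ol- after the first vowel.
The other patterns: stems whose second-to-last letter is 's' add -eka; stems whose second-to-last letter is 'w' repeat the first consonant+vowel as a prefix; stems whose second-to-last letter is 'p' add the prefix de-.
So modavomn → mooldavomn.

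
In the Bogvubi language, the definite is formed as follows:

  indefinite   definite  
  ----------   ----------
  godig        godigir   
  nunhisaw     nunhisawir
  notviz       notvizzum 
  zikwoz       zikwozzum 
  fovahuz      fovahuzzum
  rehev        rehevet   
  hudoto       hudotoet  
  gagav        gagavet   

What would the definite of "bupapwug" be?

"bupapwug" ends in -g. The one such stem in the data (godig → godigir) adds -ir, so the same rule applies.
So bupapwug → bupapwugir.

bupapwugir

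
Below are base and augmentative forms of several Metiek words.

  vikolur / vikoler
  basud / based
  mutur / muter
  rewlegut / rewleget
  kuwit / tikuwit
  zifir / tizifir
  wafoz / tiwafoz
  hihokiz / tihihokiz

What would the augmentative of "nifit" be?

tinifit

rewlegut and kuwit both end in -t yet inflect differently (rewleget, tikuwit), so the final letter is not what conditions the rule; the last vowel is.
"nifit" has last vowel 'i'. The stems whose last vowel is 'i' (kuwit → tikuwit, zifir → tizifir, hihokiz → tihihokiz) add the prefix ti-.
The other pattern: stems whose last vowel is 'u' change the last vowel to 'e'.
So nifit → tinifit.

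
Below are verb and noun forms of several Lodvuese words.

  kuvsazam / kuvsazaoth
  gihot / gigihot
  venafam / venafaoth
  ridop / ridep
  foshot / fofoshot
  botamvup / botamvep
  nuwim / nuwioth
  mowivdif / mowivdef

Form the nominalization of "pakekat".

papakekat

foshot and ridop both have last vowel 'o' yet inflect differently (fofoshot, ridep), so the last vowel is not what conditions the rule; the final letter is.
"pakekat" ends in -t. The stems ending in -t (foshot → fofoshot, gihot → gigihot) repeat the first consonant+vowel as a prefix.
So pakekat → papakekat.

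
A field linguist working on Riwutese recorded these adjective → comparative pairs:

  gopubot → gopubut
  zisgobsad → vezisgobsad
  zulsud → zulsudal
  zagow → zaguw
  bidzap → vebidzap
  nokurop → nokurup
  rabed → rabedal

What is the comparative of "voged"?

zisgobsad and rabed both end in -d yet inflect differently (vezisgobsad, rabedal), so the final letter is not what conditions the rule; the last vowel is.
"voged" has last vowel 'e'. The one such stem in the data (rabed → rabedal) adds -al, so the same rule applies.
So voged → vogedal.

vogedal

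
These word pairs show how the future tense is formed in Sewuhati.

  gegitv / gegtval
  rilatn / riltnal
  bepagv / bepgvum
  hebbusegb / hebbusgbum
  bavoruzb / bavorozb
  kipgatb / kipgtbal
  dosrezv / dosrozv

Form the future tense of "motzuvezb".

motzuvozb

bepagv and gegitv both end in -v yet inflect differently (bepgvum, gegtval), so the final letter is not what conditions the rule; the second-to-last letter is.
"motzuvezb" has second-to-last letter 'z'. The stems whose second-to-last letter is 'z' (bavoruzb → bavorozb, dosrezv → dosrozv) change the last vowel to 'o'.
The other patterns: stems whose second-to-last letter is 'g' delete the last vowel and add -um; stems whose second-to-last letter is 't' delete the last vowel and add -al.
So motzuvezb → motzuvozb.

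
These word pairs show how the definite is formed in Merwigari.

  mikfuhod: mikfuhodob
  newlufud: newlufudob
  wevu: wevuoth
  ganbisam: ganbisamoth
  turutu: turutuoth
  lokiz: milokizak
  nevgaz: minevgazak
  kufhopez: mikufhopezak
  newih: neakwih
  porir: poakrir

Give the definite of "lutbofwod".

"lutbofwod" ends in -d. The stems ending in -d (mikfuhod → mikfuhodob, newlufud → newlufudob) add -ob.
The other patterns: stems ending in -m or -u add -oth; stems ending in -z add mi- … -ak around the stem; stems ending in -h or -r insert -ak- after the first vowel.
So lutbofwod → lutbofwodob.

lutbofwodob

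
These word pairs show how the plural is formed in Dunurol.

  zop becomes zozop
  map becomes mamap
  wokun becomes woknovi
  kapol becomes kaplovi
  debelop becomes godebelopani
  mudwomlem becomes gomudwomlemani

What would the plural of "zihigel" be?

gozihigelani

zop and debelop both end in -p yet inflect differently (zozop, godebelopani), so the final letter is not what conditions the rule; the number of vowels is.
"zihigel" has 3 vowels. The stems with 3 vowels (debelop → godebelopani, mudwomlem → gomudwomlemani) add go- … -ani around the stem.
The other patterns: stems with 1 vowel repeat the first consonant+vowel as a prefix; stems with 2 vowels delete the last vowel and add -ovi.
So zihigel → gozihigelani.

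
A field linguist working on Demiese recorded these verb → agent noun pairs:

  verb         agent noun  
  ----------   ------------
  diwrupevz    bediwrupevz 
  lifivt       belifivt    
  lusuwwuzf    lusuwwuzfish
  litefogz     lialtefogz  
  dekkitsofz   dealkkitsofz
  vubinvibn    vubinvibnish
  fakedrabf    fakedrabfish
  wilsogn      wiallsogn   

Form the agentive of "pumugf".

pualmugf

diwrupevz and dekkitsofz both end in -z yet inflect differently (bediwrupevz, dealkkitsofz), so the final letter is not what conditions the rule; the second-to-last letter is.
"pumugf" has second-to-last letter 'g'. The stems whose second-to-last letter is 'g' (wilsogn → wiallsogn, litefogz → lialtefogz) insert -al- after the first vowel.
So pumugf → pualmugf.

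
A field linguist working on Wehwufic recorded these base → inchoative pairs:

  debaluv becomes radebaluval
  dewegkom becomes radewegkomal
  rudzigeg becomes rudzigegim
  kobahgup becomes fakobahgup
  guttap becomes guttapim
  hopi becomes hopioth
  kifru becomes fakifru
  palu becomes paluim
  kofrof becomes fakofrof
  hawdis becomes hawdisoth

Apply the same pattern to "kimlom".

kobahgup and guttap both end in -p yet inflect differently (fakobahgup, guttapim), so the final letter is not what conditions the rule; the first letter is.
"kimlom" begins with k-. The stems beginning with k- (kofrof → fakofrof, kifru → fakifru, kobahgup → fakobahgup) add the prefix fa-.
So kimlom → fakimlom.

fakimlom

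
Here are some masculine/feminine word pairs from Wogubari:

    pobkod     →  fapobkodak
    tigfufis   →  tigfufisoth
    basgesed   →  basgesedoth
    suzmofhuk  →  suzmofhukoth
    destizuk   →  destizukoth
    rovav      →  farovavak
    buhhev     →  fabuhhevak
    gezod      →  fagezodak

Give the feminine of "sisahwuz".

pobkod and basgesed both end in -d yet inflect differently (fapobkodak, basgesedoth), so the final letter is not what conditions the rule; the number of vowels is.
"sisahwuz" has 3 vowels. The stems with 3 vowels (destizuk → destizukoth, tigfufis → tigfufisoth, basgesed → basgesedoth) add -oth.
The other pattern: stems with 2 vowels add fa- … -ak around the stem.
So sisahwuz → sisahwuzoth.

sisahwuzoth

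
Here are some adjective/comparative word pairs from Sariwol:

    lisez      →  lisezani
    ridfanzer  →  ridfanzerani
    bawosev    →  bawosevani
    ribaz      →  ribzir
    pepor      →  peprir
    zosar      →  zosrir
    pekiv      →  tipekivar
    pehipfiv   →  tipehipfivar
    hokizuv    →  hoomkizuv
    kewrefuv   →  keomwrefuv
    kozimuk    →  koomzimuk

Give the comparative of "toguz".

toomguz

"toguz" has last vowel 'u'. The stems whose last vowel is 'u' (hokizuv → hoomkizuv, kewrefuv → keomwrefuv, kozimuk → koomzimuk) insert -om- after the first vowel.
The other patterns: stems whose last vowel is 'e' add -ani; stems whose last vowel is 'a' or 'o' delete the last vowel and add -ir; stems whose last vowel is 'i' add ti- … -ar around the stem.
So toguz → toomguz.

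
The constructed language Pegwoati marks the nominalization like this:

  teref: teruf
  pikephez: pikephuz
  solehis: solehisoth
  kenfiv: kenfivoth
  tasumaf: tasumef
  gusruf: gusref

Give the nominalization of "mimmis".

mimmisoth

teref and tasumaf both end in -f yet inflect differently (teruf, tasumef), so the final letter is not what conditions the rule; the last vowel is.
"mimmis" has last vowel 'i'. The stems whose last vowel is 'i' (solehis → solehisoth, kenfiv → kenfivoth) add -oth.
So mimmis → mimmisoth.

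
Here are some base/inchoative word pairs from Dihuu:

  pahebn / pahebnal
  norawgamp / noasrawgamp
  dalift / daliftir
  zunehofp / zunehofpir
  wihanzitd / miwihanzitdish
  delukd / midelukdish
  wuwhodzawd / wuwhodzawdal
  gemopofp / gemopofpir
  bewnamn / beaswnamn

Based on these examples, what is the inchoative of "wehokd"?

miwehokdish

"wehokd" has second-to-last letter 'k'. The one such stem in the data (delukd → midelukdish) adds mi- … -ish around the stem, so the same rule applies.
So wehokd → miwehokdish.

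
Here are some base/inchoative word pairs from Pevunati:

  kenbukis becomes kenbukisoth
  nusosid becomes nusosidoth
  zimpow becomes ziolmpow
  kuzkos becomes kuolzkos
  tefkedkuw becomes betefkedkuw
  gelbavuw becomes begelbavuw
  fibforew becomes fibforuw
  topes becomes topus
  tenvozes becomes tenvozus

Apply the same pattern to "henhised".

kenbukis and kuzkos both end in -s yet inflect differently (kenbukisoth, kuolzkos), so the final letter is not what conditions the rule; the last vowel is.
"henhised" has last vowel 'e'. The stems whose last vowel is 'e' (fibforew → fibforuw, topes → topus, tenvozes → tenvozus) change the last vowel to 'u'.
The other patterns: stems whose last vowel is 'i' add -oth; stems whose last vowel is 'o' insert -ol- after the first vowel; stems whose last vowel is 'u' add the prefix be-.
So henhised → henhisud.

henhisud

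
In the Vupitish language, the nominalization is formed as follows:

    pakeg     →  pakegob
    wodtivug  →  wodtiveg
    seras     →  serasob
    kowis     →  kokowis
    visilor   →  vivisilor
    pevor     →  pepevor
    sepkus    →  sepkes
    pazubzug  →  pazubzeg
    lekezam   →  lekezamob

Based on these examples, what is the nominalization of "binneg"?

"binneg" has last vowel 'e'. The one such stem in the data (pakeg → pakegob) adds -ob, so the same rule applies.
So binneg → binnegob.

binnegob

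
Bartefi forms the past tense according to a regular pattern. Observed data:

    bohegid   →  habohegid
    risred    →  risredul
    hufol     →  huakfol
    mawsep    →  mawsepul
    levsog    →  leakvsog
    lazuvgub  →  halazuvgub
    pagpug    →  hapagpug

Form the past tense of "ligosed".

ligosedul

risred and bohegid both end in -d yet inflect differently (risredul, habohegid), so the final letter is not what conditions the rule; the last vowel is.
"ligosed" has last vowel 'e'. The stems whose last vowel is 'e' (risred → risredul, mawsep → mawsepul) add -ul.
The other patterns: stems whose last vowel is 'o' insert -ak- after the first vowel; stems whose last vowel is 'i' or 'u' add the prefix ha-.
So ligosed → ligosedul.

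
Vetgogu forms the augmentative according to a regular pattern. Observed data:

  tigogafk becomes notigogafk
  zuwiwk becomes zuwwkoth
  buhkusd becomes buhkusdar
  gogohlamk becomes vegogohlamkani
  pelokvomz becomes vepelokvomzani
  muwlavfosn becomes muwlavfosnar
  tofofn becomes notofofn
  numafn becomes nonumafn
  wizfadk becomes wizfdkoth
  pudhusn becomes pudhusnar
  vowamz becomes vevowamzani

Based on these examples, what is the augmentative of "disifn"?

pudhusn and numafn both end in -n yet inflect differently (pudhusnar, nonumafn), so the final letter is not what conditions the rule; the second-to-last letter is.
"disifn" has second-to-last letter 'f'. The stems whose second-to-last letter is 'f' (tigogafk → notigogafk, numafn → nonumafn, tofofn → notofofn) add the prefix no-.
So disifn → nodisifn.

nodisifn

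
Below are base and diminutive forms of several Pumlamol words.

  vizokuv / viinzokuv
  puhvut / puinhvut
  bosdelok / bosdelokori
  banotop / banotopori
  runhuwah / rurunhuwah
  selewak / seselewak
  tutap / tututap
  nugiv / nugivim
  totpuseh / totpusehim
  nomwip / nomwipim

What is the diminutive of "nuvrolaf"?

nunuvrolaf

bosdelok and selewak both end in -k yet inflect differently (bosdelokori, seselewak), so the final letter is not what conditions the rule; the last vowel is.
"nuvrolaf" has last vowel 'a'. The stems whose last vowel is 'a' (runhuwah → rurunhuwah, selewak → seselewak, tutap → tututap) repeat the first consonant+vowel as a prefix.
So nuvrolaf → nunuvrolaf.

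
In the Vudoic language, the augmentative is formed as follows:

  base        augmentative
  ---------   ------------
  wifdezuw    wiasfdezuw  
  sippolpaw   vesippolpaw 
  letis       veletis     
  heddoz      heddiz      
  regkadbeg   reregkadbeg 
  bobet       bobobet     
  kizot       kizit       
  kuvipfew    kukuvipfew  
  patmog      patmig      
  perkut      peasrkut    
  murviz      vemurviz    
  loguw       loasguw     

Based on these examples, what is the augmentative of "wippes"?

wiwippes

"wippes" has last vowel 'e'. The stems whose last vowel is 'e' (bobet → bobobet, regkadbeg → reregkadbeg, kuvipfew → kukuvipfew) repeat the first consonant+vowel as a prefix.
The other patterns: stems whose last vowel is 'a' or 'i' add the prefix ve-; stems whose last vowel is 'u' insert -as- after the first vowel; stems whose last vowel is 'o' change the last vowel to 'i'.
So wippes → wiwippes.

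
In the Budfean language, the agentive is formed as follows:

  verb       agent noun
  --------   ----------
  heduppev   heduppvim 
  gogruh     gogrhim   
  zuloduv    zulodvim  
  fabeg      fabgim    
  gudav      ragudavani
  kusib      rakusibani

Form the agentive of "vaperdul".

vaperdlim

heduppev and gudav both end in -v yet inflect differently (heduppvim, ragudavani), so the final letter is not what conditions the rule; the last vowel is.
"vaperdul" has last vowel 'u'. The stems whose last vowel is 'u' (gogruh → gogrhim, zuloduv → zulodvim) delete the last vowel and add -im.
The other pattern: stems whose last vowel is 'a' or 'i' add ra- … -ani around the stem.
So vaperdul → vaperdlim.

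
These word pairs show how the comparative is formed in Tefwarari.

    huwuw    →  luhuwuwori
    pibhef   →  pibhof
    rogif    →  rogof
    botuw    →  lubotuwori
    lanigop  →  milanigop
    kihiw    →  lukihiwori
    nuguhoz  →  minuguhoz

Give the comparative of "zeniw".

rogif and kihiw both have last vowel 'i' yet inflect differently (rogof, lukihiwori), so the last vowel is not what conditions the rule; the final letter is.
"zeniw" ends in -w. The stems ending in -w (botuw → lubotuwori, huwuw → luhuwuwori, kihiw → lukihiwori) add lu- … -ori around the stem.
The other patterns: stems ending in -f change the last vowel to 'o'; stems ending in -p or -z add the prefix mi-.
So zeniw → luzeniwori.

luzeniwori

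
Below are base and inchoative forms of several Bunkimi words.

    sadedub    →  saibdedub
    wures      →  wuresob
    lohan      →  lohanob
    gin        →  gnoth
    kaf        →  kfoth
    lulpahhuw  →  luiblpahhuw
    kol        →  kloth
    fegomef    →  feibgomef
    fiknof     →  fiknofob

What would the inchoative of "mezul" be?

gin and lohan both end in -n yet inflect differently (gnoth, lohanob), so the final letter is not what conditions the rule; the number of vowels is.
"mezul" has 2 vowels. The stems with 2 vowels (wures → wuresob, lohan → lohanob, fiknof → fiknofob) add -ob.
The other patterns: stems with 1 vowel delete the last vowel and add -oth; stems with 3 vowels insert -ib- after the first vowel.
So mezul → mezulob.

mezulob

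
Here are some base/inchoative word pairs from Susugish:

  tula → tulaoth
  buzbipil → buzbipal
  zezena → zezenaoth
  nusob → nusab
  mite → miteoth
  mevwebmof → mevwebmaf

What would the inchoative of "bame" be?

"bame" ends in a vowel. The stems ending in a vowel (tula → tulaoth, zezena → zezenaoth, mite → miteoth) add -oth.
The other pattern: stems ending in a consonant change the last vowel to 'a'.
So bame → bameoth.

bameoth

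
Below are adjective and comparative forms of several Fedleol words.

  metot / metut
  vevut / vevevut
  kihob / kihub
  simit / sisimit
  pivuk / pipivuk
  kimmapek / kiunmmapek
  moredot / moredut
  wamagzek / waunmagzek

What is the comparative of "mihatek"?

miunhatek

"mihatek" has last vowel 'e'. The stems whose last vowel is 'e' (wamagzek → waunmagzek, kimmapek → kiunmmapek) insert -un- after the first vowel.
The other patterns: stems whose last vowel is 'o' change the last vowel to 'u'; stems whose last vowel is 'i' or 'u' repeat the first consonant+vowel as a prefix.
So mihatek → miunhatek.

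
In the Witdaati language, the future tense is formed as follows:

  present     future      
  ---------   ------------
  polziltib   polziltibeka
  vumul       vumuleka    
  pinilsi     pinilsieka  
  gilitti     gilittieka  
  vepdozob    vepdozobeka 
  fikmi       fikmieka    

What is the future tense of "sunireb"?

sunirebeka

Every pair shown (polziltib → polziltibeka, vumul → vumuleka, pinilsi → pinilsieka, …) follows the same rule: add -eka.
So sunireb → sunirebeka.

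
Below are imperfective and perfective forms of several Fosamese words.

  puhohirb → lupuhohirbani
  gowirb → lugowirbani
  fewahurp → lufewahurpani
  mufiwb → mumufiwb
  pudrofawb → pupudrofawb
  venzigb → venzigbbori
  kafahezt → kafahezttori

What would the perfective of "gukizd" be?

"gukizd" has second-to-last letter 'z'. The one such stem in the data (kafahezt → kafahezttori) doubles the final consonant and adds -ori (as does venzigb), so the same rule applies.
The other patterns: stems whose second-to-last letter is 'r' add lu- … -ani around the stem; stems whose second-to-last letter is 'w' repeat the first consonant+vowel as a prefix.
So gukizd → gukizddori.

gukizddori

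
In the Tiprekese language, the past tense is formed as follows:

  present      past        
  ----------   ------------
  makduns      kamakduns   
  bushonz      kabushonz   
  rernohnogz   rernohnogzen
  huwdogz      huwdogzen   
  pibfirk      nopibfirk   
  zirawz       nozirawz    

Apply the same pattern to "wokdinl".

kawokdinl

"wokdinl" has second-to-last letter 'n'. The stems whose second-to-last letter is 'n' (makduns → kamakduns, bushonz → kabushonz) add the prefix ka-.
So wokdinl → kawokdinl.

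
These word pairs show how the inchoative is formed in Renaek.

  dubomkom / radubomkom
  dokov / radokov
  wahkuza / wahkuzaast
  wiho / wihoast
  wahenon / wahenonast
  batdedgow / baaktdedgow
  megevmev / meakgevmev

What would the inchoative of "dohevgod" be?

radohevgod

dokov and megevmev both end in -v yet inflect differently (radokov, meakgevmev), so the final letter is not what conditions the rule; the first letter is.
"dohevgod" begins with d-. The stems beginning with d- (dokov → radokov, dubomkom → radubomkom) add the prefix ra-.
The other patterns: stems beginning with w- add -ast; stems beginning with b- or m- insert -ak- after the first vowel.
So dohevgod → radohevgod.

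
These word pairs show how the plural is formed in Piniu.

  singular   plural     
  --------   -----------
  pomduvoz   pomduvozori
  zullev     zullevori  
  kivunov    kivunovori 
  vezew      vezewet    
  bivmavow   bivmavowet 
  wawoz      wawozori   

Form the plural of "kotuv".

kotuvori

bivmavow and wawoz both have last vowel 'o' yet inflect differently (bivmavowet, wawozori), so the last vowel is not what conditions the rule; the final letter is.
"kotuv" ends in -v. The stems ending in -v (zullev → zullevori, kivunov → kivunovori) add -ori.
The other pattern: stems ending in -w add -et.
So kotuv → kotuvori.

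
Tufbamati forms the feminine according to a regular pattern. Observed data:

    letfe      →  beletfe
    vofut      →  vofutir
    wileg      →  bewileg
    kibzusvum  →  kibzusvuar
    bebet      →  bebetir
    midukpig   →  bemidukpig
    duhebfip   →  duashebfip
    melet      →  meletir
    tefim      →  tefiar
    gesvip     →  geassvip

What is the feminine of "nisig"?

duhebfip and tefim both have last vowel 'i' yet inflect differently (duashebfip, tefiar), so the last vowel is not what conditions the rule; the final letter is.
"nisig" ends in -g. The stems ending in -g (midukpig → bemidukpig, wileg → bewileg) add the prefix be-.
The other patterns: stems ending in -t add -ir; stems ending in -p insert -as- after the first vowel; stems ending in -m drop the final letter and add -ar.
So nisig → benisig.

benisig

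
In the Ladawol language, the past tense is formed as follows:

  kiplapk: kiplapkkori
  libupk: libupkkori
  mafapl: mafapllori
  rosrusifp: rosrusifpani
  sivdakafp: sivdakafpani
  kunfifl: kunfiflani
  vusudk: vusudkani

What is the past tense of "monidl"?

monidlani

"monidl" has second-to-last letter 'd'. The one such stem in the data (vusudk → vusudkani) adds -ani, so the same rule applies.
So monidl → monidlani.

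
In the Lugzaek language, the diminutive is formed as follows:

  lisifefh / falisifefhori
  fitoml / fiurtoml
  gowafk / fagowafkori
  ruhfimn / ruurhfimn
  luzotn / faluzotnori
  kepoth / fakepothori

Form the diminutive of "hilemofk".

fahilemofkori

luzotn and ruhfimn both end in -n yet inflect differently (faluzotnori, ruurhfimn), so the final letter is not what conditions the rule; the second-to-last letter is.
"hilemofk" has second-to-last letter 'f'. The stems whose second-to-last letter is 'f' (lisifefh → falisifefhori, gowafk → fagowafkori) add fa- … -ori around the stem.
So hilemofk → fahilemofkori.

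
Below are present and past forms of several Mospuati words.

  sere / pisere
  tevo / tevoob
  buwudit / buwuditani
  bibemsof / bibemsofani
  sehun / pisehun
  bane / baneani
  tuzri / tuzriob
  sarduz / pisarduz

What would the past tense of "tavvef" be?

tavvefob

"tavvef" begins with t-. The stems beginning with t- (tuzri → tuzriob, tevo → tevoob) add -ob.
The other patterns: stems beginning with b- add -ani; stems beginning with s- add the prefix pi-.
So tavvef → tavvefob.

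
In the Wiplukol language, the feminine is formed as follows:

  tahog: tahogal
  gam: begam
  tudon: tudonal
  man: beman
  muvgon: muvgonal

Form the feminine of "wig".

bewig

"wig" has 1 vowel. The stems with 1 vowel (man → beman, gam → begam) add the prefix be-.
The other pattern: stems with 2 vowels add -al.
So wig → bewig.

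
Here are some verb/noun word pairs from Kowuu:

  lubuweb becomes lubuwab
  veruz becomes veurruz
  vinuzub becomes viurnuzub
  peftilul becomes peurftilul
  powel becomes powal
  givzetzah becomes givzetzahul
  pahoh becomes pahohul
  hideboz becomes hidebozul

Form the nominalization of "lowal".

lowalul

"lowal" has last vowel 'a'. The one such stem in the data (givzetzah → givzetzahul) adds -ul, so the same rule applies.
The other patterns: stems whose last vowel is 'u' insert -ur- after the first vowel; stems whose last vowel is 'e' change the last vowel to 'a'.
So lowal → lowalul.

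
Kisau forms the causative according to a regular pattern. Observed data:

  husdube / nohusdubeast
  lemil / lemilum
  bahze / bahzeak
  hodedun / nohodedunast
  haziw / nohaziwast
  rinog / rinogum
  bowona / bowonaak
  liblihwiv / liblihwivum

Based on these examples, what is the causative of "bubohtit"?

husdube and bahze both end in -e yet inflect differently (nohusdubeast, bahzeak), so the final letter is not what conditions the rule; the first letter is.
"bubohtit" begins with b-. The stems beginning with b- (bowona → bowonaak, bahze → bahzeak) add -ak.
The other patterns: stems beginning with h- add no- … -ast around the stem; stems beginning with l- or r- add -um.
So bubohtit → bubohtitak.

bubohtitak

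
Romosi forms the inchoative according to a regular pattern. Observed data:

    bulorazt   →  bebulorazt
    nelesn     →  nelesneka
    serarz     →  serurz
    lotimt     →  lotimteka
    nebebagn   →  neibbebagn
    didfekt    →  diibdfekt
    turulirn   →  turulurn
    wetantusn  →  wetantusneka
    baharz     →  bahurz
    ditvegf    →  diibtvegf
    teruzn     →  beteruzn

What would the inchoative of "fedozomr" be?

fedozomreka

"fedozomr" has second-to-last letter 'm'. The one such stem in the data (lotimt → lotimteka) adds -eka, so the same rule applies.
The other patterns: stems whose second-to-last letter is 'z' add the prefix be-; stems whose second-to-last letter is 'r' change the last vowel to 'u'; stems whose second-to-last letter is 'g' or 'k' insert -ib- after the first vowel.
So fedozomr → fedozomreka.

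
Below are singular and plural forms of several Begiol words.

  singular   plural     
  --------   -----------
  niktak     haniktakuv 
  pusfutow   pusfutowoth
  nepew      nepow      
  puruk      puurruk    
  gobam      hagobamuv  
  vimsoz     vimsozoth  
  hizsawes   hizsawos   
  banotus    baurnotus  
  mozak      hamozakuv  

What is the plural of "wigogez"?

wigogoz

pusfutow and nepew both end in -w yet inflect differently (pusfutowoth, nepow), so the final letter is not what conditions the rule; the last vowel is.
"wigogez" has last vowel 'e'. The stems whose last vowel is 'e' (nepew → nepow, hizsawes → hizsawos) change the last vowel to 'o'.
The other patterns: stems whose last vowel is 'u' insert -ur- after the first vowel; stems whose last vowel is 'o' add -oth; stems whose last vowel is 'a' add ha- … -uv around the stem.
So wigogez → wigogoz.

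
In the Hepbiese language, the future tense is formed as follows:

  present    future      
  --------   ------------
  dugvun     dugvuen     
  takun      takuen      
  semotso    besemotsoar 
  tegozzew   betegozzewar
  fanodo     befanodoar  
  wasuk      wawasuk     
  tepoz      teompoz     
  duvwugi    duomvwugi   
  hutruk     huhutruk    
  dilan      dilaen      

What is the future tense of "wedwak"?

wewedwak

dugvun and wasuk both have last vowel 'u' yet inflect differently (dugvuen, wawasuk), so the last vowel is not what conditions the rule; the final letter is.
"wedwak" ends in -k. The stems ending in -k (wasuk → wawasuk, hutruk → huhutruk) repeat the first consonant+vowel as a prefix.
The other patterns: stems ending in -i or -z insert -om- after the first vowel; stems ending in -n drop the final letter and add -en; stems ending in -o or -w add be- … -ar around the stem.
So wedwak → wewedwak.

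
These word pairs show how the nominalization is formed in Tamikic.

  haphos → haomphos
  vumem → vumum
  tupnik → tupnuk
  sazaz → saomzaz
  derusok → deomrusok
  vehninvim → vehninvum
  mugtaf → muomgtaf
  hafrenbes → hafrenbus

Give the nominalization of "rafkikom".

raomfkikom

hafrenbes and haphos both end in -s yet inflect differently (hafrenbus, haomphos), so the final letter is not what conditions the rule; the last vowel is.
"rafkikom" has last vowel 'o'. The stems whose last vowel is 'o' (haphos → haomphos, derusok → deomrusok) insert -om- after the first vowel.
The other pattern: stems whose last vowel is 'e' or 'i' change the last vowel to 'u'.
So rafkikom → raomfkikom.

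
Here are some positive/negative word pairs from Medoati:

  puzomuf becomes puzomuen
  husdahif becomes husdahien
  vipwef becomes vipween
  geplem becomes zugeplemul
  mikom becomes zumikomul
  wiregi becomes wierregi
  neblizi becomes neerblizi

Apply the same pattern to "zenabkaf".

zenabkaen

vipwef and geplem both have last vowel 'e' yet inflect differently (vipween, zugeplemul), so the last vowel is not what conditions the rule; the final letter is.
"zenabkaf" ends in -f. The stems ending in -f (puzomuf → puzomuen, husdahif → husdahien, vipwef → vipween) drop the final letter and add -en.
The other patterns: stems ending in -m add zu- … -ul around the stem; stems ending in -i insert -er- after the first vowel.
So zenabkaf → zenabkaen.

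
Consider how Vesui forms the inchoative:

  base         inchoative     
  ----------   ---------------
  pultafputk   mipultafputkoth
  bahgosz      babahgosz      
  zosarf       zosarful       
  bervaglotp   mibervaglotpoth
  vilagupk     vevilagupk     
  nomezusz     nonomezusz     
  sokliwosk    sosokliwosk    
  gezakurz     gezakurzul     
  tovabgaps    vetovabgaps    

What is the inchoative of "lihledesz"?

lilihledesz

"lihledesz" has second-to-last letter 's'. The stems whose second-to-last letter is 's' (nomezusz → nonomezusz, bahgosz → babahgosz, sokliwosk → sosokliwosk) repeat the first consonant+vowel as a prefix.
So lihledesz → lilihledesz.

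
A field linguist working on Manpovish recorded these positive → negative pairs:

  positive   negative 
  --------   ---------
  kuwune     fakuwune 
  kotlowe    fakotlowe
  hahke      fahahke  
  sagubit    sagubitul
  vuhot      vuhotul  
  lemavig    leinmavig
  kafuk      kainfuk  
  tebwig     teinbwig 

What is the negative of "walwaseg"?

"walwaseg" ends in -g. The stems ending in -g (lemavig → leinmavig, tebwig → teinbwig) insert -in- after the first vowel.
So walwaseg → wainlwaseg.

wainlwaseg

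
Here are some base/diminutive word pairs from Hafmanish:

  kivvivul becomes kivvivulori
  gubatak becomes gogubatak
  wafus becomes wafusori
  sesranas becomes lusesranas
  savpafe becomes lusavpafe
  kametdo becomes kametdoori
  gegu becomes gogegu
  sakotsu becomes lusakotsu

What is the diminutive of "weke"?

"weke" begins with w-. The one such stem in the data (wafus → wafusori) adds -ori, so the same rule applies.
The other patterns: stems beginning with g- add the prefix go-; stems beginning with s- add the prefix lu-.
So weke → wekeori.

wekeori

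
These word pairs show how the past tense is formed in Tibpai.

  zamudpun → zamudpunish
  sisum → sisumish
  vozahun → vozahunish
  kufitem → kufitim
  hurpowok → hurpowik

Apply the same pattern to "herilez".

heriliz

sisum and kufitem both end in -m yet inflect differently (sisumish, kufitim), so the final letter is not what conditions the rule; the last vowel is.
"herilez" has last vowel 'e'. The one such stem in the data (kufitem → kufitim) changes the last vowel to 'i' (as does hurpowok), so the same rule applies.
So herilez → heriliz.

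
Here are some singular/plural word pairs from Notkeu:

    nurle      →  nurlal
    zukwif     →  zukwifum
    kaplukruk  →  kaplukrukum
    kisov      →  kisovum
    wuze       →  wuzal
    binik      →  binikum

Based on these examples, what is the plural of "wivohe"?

kisov and nurle both have 2 vowels yet inflect differently (kisovum, nurlal), so the number of vowels is not what conditions the rule; whether the stem ends in a vowel or a consonant is.
"wivohe" ends in a vowel. The stems ending in a vowel (nurle → nurlal, wuze → wuzal) drop the final letter and add -al.
So wivohe → wivohal.

wivohal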